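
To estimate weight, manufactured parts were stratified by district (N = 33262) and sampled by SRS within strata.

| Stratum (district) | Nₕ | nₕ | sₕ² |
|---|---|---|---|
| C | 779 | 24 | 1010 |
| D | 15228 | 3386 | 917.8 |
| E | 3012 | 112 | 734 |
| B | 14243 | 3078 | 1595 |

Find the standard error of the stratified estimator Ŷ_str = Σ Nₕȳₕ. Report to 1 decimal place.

Var(Ŷ_str) = Σₕ Nₕ²(1 − fₕ)sₕ²/nₕ.
C: 779²·(1 − 24/779)·1010/24 = 2.4751102 × 10^7.
D: 15228²·(1 − 3386/15228)·917.8/3386 = 4.8879755 × 10^7.
E: 3012²·(1 − 112/3012)·734/112 = 5.7244136 × 10^7.
B: 14243²·(1 − 3078/14243)·1595/3078 = 8.2404755 × 10^7.
Sum = 2.1327975 × 10^8.
SE = √(2.1327975 × 10^8) = 14604.1.

14604.1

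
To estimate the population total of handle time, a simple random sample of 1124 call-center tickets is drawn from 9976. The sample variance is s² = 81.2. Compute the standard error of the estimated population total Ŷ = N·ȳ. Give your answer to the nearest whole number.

2526

Var(Ŷ) = N²·Var(ȳ) = N²·(1 − n/N)·s²/n.
f = 1124/9976 = 0.11267041; Var(ȳ) = 0.88732959·81.2/1124 = 0.064102458.
Var(Ŷ) = 9976² · 0.064102458 = 6.3795135 × 10^6.
SE(Ŷ) = √(6.3795135 × 10^6) = 2526.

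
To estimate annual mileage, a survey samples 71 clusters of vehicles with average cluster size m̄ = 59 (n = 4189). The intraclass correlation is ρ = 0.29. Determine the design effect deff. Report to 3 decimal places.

deff = 1 + (59 − 1)·0.29 = 1 + 16.82 = 17.82.

17.820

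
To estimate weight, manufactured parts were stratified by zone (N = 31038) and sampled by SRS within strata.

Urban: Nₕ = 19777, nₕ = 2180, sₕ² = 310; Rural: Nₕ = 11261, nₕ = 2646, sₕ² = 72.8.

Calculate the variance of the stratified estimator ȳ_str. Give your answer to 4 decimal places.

Var(ȳ_str) = Σₕ Wₕ²(1 − fₕ)sₕ²/nₕ with Wₕ = Nₕ/N, N = 31038.
Urban: Wₕ = 0.63718667; term = 0.63718667²·(1 − 0.11022905)·310/2180 = 0.051370855.
Rural: Wₕ = 0.36281333; term = 0.36281333²·(1 − 0.23497025)·72.8/2646 = 0.0027706797.
Sum = 0.054141535.

0.0541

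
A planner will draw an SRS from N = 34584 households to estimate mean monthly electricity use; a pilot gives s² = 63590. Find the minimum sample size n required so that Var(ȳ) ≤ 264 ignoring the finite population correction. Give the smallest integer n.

Without fpc, n₀ = s²/D = 63590/264 = 240.8712.
Rounding up, n = 241.

241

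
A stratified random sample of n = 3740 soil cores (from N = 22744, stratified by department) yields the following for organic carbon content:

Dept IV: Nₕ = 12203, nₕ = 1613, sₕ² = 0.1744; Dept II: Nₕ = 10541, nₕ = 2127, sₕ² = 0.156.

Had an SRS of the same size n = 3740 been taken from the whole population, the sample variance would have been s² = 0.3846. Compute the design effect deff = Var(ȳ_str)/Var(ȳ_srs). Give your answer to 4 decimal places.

0.4607

Var(ȳ_str) = Σ Wₕ²(1−fₕ)sₕ²/nₕ with Wₕ = Nₕ/22744:
  Dept IV: (12203/22744)²·(1−1613/12203)·0.1744/1613 = 2.701102 × 10^-5
  Dept II: (10541/22744)²·(1−2127/10541)·0.156/2127 = 1.2574993 × 10^-5
  → Var(ȳ_str) = 3.9586013 × 10^-5.
Var(ȳ_srs) = (1 − 3740/22744)·0.3846/3740 = 8.592427 × 10^-5.
deff = (3.9586013 × 10^-5) / (8.592427 × 10^-5) = 0.4607.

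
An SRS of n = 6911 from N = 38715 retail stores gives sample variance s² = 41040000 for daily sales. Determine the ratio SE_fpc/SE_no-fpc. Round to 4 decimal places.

0.9064

f = n/N = 6911/38715 = 0.17850962.
SE_no-fpc = √(s²/n) = 77.06075; SE_fpc = √((1−f)s²/n) = 69.844863.
Ratio = √(1−f) = 0.90636106.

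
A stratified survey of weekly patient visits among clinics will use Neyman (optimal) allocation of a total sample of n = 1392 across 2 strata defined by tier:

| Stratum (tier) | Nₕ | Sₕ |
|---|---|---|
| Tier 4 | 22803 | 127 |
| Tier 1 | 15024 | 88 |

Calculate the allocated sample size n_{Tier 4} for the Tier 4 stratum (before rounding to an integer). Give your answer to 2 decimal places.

Neyman allocation: nₕ = n·NₕSₕ / Σⱼ NⱼSⱼ.
Σ NⱼSⱼ = 22803·127 + 15024·88 = 4.218093 × 10^6.
n_{Tier 4} = 1392·22803·127 / (4.218093 × 10^6) = 955.69.

955.69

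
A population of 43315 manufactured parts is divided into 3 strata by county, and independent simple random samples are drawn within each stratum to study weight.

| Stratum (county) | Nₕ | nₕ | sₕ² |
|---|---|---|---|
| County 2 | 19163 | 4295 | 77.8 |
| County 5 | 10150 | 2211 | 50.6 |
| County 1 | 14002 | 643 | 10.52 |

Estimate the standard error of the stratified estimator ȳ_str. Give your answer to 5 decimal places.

Var(ȳ_str) = Σₕ Wₕ²(1 − fₕ)sₕ²/nₕ with Wₕ = Nₕ/N, N = 43315.
County 2: Wₕ = 0.44241025; term = 0.44241025²·(1 − 0.22412983)·77.8/4295 = 0.0027507799.
County 5: Wₕ = 0.23432991; term = 0.23432991²·(1 − 0.21783251)·50.6/2211 = 9.829173 × 10^-4.
County 1: Wₕ = 0.32325984; term = 0.32325984²·(1 − 0.04592201)·10.52/643 = 0.0016311434.
Sum = 0.0053648406.
SE = √(0.0053648406) = 0.07325.

0.07325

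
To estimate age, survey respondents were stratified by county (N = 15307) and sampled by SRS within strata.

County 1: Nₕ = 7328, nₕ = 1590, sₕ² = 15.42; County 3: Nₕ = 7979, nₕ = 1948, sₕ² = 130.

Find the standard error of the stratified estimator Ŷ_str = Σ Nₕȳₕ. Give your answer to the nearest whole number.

1902

Var(Ŷ_str) = Σₕ Nₕ²(1 − fₕ)sₕ²/nₕ.
County 1: 7328²·(1 − 1590/7328)·15.42/1590 = 407786.88.
County 3: 7979²·(1 − 1948/7979)·130/1948 = 3.2113837 × 10^6.
Sum = 3.6191706 × 10^6.
SE = √(3.6191706 × 10^6) = 1902.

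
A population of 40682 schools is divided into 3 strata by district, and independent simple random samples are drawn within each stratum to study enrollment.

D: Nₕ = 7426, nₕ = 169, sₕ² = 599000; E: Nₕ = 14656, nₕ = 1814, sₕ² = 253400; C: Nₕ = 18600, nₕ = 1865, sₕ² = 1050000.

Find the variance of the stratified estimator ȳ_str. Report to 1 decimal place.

237.2

Var(ȳ_str) = Σₕ Wₕ²(1 − fₕ)sₕ²/nₕ with Wₕ = Nₕ/N, N = 40682.
D: Wₕ = 0.18253773; term = 0.18253773²·(1 − 0.02275788)·599000/169 = 115.4111.
E: Wₕ = 0.36025761; term = 0.36025761²·(1 − 0.12377183)·253400/1814 = 15.885938.
C: Wₕ = 0.45720466; term = 0.45720466²·(1 − 0.10026882)·1050000/1865 = 105.88746.
Sum = 237.1845.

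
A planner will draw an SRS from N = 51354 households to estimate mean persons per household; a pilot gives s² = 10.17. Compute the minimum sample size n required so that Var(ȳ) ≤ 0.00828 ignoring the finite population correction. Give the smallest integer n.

Without fpc, n₀ = s²/D = 10.17/0.00828 = 1228.2609.
Rounding up, n = 1229.

1229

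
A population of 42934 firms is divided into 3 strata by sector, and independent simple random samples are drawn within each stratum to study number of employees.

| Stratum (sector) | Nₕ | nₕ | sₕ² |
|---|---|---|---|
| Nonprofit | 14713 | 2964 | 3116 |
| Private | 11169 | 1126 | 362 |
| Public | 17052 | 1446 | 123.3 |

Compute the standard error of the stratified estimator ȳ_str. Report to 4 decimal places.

0.3612

Var(ȳ_str) = Σₕ Wₕ²(1 − fₕ)sₕ²/nₕ with Wₕ = Nₕ/N, N = 42934.
Nonprofit: Wₕ = 0.34268878; term = 0.34268878²·(1 − 0.20145450)·3116/2964 = 0.098586781.
Private: Wₕ = 0.26014348; term = 0.26014348²·(1 − 0.10081476)·362/1126 = 0.01956344.
Public: Wₕ = 0.39716775; term = 0.39716775²·(1 − 0.08479944)·123.3/1446 = 0.012310027.
Sum = 0.13046025.
SE = √(0.13046025) = 0.3612.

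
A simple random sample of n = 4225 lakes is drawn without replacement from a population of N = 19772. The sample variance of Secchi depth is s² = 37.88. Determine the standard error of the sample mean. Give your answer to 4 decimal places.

0.0840

Under SRS without replacement, Var(ȳ) = (1 − f)·s²/n with f = n/N = 4225/19772 = 0.21368602.
Var(ȳ) = (1 − 0.21368602)·37.88/4225 = 0.78631398·0.0089656805 = 0.0070498399.
SE(ȳ) = √(0.0070498399) = 0.0840.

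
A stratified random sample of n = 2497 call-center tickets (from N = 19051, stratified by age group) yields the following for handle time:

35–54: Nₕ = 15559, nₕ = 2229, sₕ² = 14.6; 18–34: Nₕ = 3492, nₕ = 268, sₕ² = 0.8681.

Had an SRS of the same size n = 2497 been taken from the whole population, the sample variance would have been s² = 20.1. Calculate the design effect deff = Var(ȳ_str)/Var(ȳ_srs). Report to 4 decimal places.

0.5495

Var(ȳ_str) = Σ Wₕ²(1−fₕ)sₕ²/nₕ with Wₕ = Nₕ/19051:
  35–54: (15559/19051)²·(1−2229/15559)·14.6/2229 = 0.0037429934
  18–34: (3492/19051)²·(1−268/3492)·0.8681/268 = 1.0047747 × 10^-4
  → Var(ȳ_str) = 0.0038434709.
Var(ȳ_srs) = (1 − 2497/19051)·20.1/2497 = 0.0069945969.
deff = 0.0038434709 / 0.0069945969 = 0.5495.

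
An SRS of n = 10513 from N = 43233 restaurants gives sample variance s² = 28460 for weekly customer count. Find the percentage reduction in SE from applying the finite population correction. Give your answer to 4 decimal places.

13.0041

f = n/N = 10513/43233 = 0.24317073.
SE_no-fpc = √(s²/n) = 1.6453342; SE_fpc = √((1−f)s²/n) = 1.4313738.
Ratio = √(1−f) = 0.86995935. Reduction = 100·(1 − 0.86995935) = 13.0041%.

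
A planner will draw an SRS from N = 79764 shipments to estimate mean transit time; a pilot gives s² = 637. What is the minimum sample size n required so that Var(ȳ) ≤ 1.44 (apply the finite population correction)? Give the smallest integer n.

Without fpc, n₀ = s²/D = 637/1.44 = 442.3611.
With fpc, (1 − n/N)·s²/n ≤ D requires n ≥ n₀/(1 + n₀/N) = 442.3611/(1 + 442.3611/79764) = 439.9214.
Rounding up, n = 440.

440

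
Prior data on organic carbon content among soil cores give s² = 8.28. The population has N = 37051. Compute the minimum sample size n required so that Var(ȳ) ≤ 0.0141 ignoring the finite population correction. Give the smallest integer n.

588

Without fpc, n₀ = s²/D = 8.28/0.0141 = 587.2340.
Rounding up, n = 588.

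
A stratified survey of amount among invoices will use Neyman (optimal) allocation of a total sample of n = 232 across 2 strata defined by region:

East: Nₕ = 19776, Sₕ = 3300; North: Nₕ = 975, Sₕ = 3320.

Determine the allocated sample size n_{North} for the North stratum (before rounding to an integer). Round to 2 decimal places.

Neyman allocation: nₕ = n·NₕSₕ / Σⱼ NⱼSⱼ.
Σ NⱼSⱼ = 19776·3300 + 975·3320 = 6.84978 × 10^7.
n_{North} = 232·975·3320 / (6.84978 × 10^7) = 10.96.

10.96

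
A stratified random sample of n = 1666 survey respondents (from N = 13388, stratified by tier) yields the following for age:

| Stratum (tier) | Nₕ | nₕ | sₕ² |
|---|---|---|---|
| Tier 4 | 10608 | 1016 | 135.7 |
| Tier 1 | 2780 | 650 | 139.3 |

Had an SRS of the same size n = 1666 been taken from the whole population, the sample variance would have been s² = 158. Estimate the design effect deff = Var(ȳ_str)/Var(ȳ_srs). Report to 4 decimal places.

0.9984

Var(ȳ_str) = Σ Wₕ²(1−fₕ)sₕ²/nₕ with Wₕ = Nₕ/13388:
  Tier 4: (10608/13388)²·(1−1016/10608)·135.7/1016 = 0.07582238
  Tier 1: (2780/13388)²·(1−650/2780)·139.3/650 = 0.0070799591
  → Var(ȳ_str) = 0.082902339.
Var(ȳ_srs) = (1 − 1666/13388)·158/1666 = 0.083036322.
deff = 0.082902339 / 0.083036322 = 0.9984.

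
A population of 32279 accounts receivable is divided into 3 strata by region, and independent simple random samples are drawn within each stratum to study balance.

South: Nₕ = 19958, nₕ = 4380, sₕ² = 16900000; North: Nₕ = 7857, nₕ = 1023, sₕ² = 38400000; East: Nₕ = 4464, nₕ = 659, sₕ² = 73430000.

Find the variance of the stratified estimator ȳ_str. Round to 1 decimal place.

4902.2

Var(ȳ_str) = Σₕ Wₕ²(1 − fₕ)sₕ²/nₕ with Wₕ = Nₕ/N, N = 32279.
South: Wₕ = 0.61829673; term = 0.61829673²·(1 − 0.21946087)·16900000/4380 = 1151.3336.
North: Wₕ = 0.24340903; term = 0.24340903²·(1 − 0.13020237)·38400000/1023 = 1934.404.
East: Wₕ = 0.13829425; term = 0.13829425²·(1 − 0.14762545)·73430000/659 = 1816.4641.
Sum = 4902.2017.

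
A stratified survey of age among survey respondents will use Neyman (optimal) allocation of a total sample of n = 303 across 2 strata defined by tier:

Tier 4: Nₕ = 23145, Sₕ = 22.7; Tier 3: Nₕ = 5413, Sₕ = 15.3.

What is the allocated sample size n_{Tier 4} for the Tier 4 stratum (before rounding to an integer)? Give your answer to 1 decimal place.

Neyman allocation: nₕ = n·NₕSₕ / Σⱼ NⱼSⱼ.
Σ NⱼSⱼ = 23145·22.7 + 5413·15.3 = 608210.4.
n_{Tier 4} = 303·23145·22.7 / 608210.4 = 261.7.

261.7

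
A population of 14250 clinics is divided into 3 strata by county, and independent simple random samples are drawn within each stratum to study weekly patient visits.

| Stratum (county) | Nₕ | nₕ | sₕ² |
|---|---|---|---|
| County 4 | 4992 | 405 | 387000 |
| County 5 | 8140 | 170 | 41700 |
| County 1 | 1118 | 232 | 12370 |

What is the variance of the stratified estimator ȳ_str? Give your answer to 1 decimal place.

Var(ȳ_str) = Σₕ Wₕ²(1 − fₕ)sₕ²/nₕ with Wₕ = Nₕ/N, N = 14250.
County 4: Wₕ = 0.35031579; term = 0.35031579²·(1 − 0.08112981)·387000/405 = 107.75304.
County 5: Wₕ = 0.57122807; term = 0.57122807²·(1 − 0.02088452)·41700/170 = 78.368247.
County 1: Wₕ = 0.07845614; term = 0.07845614²·(1 − 0.20751342)·12370/232 = 0.26009231.
Sum = 186.38138.

186.4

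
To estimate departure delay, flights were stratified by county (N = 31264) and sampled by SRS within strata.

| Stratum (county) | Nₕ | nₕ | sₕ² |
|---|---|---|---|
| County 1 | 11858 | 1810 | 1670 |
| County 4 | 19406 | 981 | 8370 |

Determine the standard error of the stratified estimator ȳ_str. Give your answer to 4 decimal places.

Var(ȳ_str) = Σₕ Wₕ²(1 − fₕ)sₕ²/nₕ with Wₕ = Nₕ/N, N = 31264.
County 1: Wₕ = 0.37928608; term = 0.37928608²·(1 − 0.15263957)·1670/1810 = 0.11247083.
County 4: Wₕ = 0.62071392; term = 0.62071392²·(1 − 0.05055138)·8370/981 = 3.121123.
Sum = 3.2335938.
SE = √(3.2335938) = 1.7982.

1.7982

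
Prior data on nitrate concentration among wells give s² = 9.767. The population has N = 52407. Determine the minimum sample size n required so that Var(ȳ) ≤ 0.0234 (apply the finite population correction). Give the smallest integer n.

Without fpc, n₀ = s²/D = 9.767/0.0234 = 417.3932.
With fpc, (1 − n/N)·s²/n ≤ D requires n ≥ n₀/(1 + n₀/N) = 417.3932/(1 + 417.3932/52407) = 414.0952.
Rounding up, n = 415.

415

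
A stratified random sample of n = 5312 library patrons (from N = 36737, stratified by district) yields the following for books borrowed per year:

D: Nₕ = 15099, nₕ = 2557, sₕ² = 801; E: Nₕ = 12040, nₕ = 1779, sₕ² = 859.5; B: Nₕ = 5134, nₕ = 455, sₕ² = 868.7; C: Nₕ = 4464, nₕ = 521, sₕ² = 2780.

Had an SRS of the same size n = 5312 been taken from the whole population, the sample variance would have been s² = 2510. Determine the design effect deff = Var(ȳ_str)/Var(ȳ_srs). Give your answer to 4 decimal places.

0.4744

Var(ȳ_str) = Σ Wₕ²(1−fₕ)sₕ²/nₕ with Wₕ = Nₕ/36737:
  D: (15099/36737)²·(1−2557/15099)·801/2557 = 0.043955112
  E: (12040/36737)²·(1−1779/12040)·859.5/1779 = 0.044226109
  B: (5134/36737)²·(1−455/5134)·868.7/455 = 0.033982862
  C: (4464/36737)²·(1−521/4464)·2780/521 = 0.069590613
  → Var(ȳ_str) = 0.1917547.
Var(ȳ_srs) = (1 − 5312/36737)·2510/5312 = 0.40419157.
deff = 0.1917547 / 0.40419157 = 0.4744.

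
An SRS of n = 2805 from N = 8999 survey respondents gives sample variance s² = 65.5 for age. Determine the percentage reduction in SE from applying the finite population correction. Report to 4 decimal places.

f = n/N = 2805/8999 = 0.31170130.
SE_no-fpc = √(s²/n) = 0.15281086; SE_fpc = √((1−f)s²/n) = 0.12677765.
Ratio = √(1−f) = 0.82963769. Reduction = 100·(1 − 0.82963769) = 17.0362%.

17.0362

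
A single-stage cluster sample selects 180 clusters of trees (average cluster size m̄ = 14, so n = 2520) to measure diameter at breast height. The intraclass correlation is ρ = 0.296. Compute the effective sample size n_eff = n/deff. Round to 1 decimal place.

deff = 1 + (14 − 1)·0.296 = 1 + 3.848 = 4.848.
n_eff = 2520 / 4.848 = 519.8.

519.8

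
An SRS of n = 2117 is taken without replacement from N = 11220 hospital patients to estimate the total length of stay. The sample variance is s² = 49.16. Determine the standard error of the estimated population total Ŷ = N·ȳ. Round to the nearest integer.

Var(Ŷ) = N²·Var(ȳ) = N²·(1 − n/N)·s²/n.
f = 2117/11220 = 0.18868093; Var(ȳ) = 0.81131907·49.16/2117 = 0.018840078.
Var(Ŷ) = 11220² · 0.018840078 = 2.3717473 × 10^6.
SE(Ŷ) = √(2.3717473 × 10^6) = 1540.

1540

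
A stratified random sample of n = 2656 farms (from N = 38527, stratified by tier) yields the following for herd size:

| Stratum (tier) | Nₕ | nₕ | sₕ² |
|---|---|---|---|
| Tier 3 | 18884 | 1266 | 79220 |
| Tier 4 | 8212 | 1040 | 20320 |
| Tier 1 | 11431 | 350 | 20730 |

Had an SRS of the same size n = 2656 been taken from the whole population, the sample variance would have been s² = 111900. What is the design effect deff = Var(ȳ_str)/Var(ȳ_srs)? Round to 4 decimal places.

Var(ȳ_str) = Σ Wₕ²(1−fₕ)sₕ²/nₕ with Wₕ = Nₕ/38527:
  Tier 3: (18884/38527)²·(1−1266/18884)·79220/1266 = 14.025597
  Tier 4: (8212/38527)²·(1−1040/8212)·20320/1040 = 0.77526325
  Tier 1: (11431/38527)²·(1−350/11431)·20730/350 = 5.0543353
  → Var(ȳ_str) = 19.855196.
Var(ȳ_srs) = (1 − 2656/38527)·111900/2656 = 39.226567.
deff = 19.855196 / 39.226567 = 0.5062.

0.5062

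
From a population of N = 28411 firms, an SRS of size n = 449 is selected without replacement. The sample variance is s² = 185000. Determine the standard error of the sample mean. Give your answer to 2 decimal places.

Under SRS without replacement, Var(ȳ) = (1 − f)·s²/n with f = n/N = 449/28411 = 0.01580374.
Var(ȳ) = (1 − 0.01580374)·185000/449 = 0.98419626·412.02673 = 405.51516.
SE(ȳ) = √(405.51516) = 20.14.

20.14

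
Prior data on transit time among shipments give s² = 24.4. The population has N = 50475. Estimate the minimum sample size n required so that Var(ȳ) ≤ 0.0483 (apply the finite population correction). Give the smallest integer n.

Without fpc, n₀ = s²/D = 24.4/0.0483 = 505.1760.
With fpc, (1 − n/N)·s²/n ≤ D requires n ≥ n₀/(1 + n₀/N) = 505.1760/(1 + 505.1760/50475) = 500.1701.
Rounding up, n = 501.

501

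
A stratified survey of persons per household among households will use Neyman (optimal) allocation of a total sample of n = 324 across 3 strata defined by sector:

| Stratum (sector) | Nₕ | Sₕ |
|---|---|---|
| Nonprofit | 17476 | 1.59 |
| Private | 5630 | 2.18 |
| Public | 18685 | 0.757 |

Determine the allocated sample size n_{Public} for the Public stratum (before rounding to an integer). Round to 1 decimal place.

84.5

Neyman allocation: nₕ = n·NₕSₕ / Σⱼ NⱼSⱼ.
Σ NⱼSⱼ = 17476·1.59 + 5630·2.18 + 18685·0.757 = 54204.785.
n_{Public} = 324·18685·0.757 / 54204.785 = 84.5.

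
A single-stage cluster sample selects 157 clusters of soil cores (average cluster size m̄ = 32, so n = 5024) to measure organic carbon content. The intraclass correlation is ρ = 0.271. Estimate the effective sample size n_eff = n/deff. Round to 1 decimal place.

deff = 1 + (32 − 1)·0.271 = 1 + 8.401 = 9.401.
n_eff = 5024 / 9.401 = 534.4.

534.4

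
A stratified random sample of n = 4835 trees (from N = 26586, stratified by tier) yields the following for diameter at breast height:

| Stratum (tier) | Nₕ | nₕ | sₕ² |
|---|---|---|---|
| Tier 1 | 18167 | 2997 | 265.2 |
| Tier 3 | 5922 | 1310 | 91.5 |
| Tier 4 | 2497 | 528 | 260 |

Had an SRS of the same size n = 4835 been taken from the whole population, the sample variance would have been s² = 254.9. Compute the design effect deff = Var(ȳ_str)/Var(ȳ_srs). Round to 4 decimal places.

0.9419

Var(ȳ_str) = Σ Wₕ²(1−fₕ)sₕ²/nₕ with Wₕ = Nₕ/26586:
  Tier 1: (18167/26586)²·(1−2997/18167)·265.2/2997 = 0.034502421
  Tier 3: (5922/26586)²·(1−1310/5922)·91.5/1310 = 0.0026989914
  Tier 4: (2497/26586)²·(1−528/2497)·260/528 = 0.0034252927
  → Var(ȳ_str) = 0.040626705.
Var(ȳ_srs) = (1 − 4835/26586)·254.9/4835 = 0.043131999.
deff = 0.040626705 / 0.043131999 = 0.9419.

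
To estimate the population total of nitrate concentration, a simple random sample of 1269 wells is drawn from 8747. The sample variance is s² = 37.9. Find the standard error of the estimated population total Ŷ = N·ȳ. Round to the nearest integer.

Var(Ŷ) = N²·Var(ȳ) = N²·(1 − n/N)·s²/n.
f = 1269/8747 = 0.14507831; Var(ȳ) = 0.85492169·37.9/1269 = 0.025533122.
Var(Ŷ) = 8747² · 0.025533122 = 1.9535394 × 10^6.
SE(Ŷ) = √(1.9535394 × 10^6) = 1398.

1398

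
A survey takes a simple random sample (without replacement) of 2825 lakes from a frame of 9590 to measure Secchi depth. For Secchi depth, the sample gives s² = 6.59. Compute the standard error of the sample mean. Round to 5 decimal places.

Under SRS without replacement, Var(ȳ) = (1 − f)·s²/n with f = n/N = 2825/9590 = 0.29457769.
Var(ȳ) = (1 − 0.29457769)·6.59/2825 = 0.70542231·0.0023327434 = 0.0016455692.
SE(ȳ) = √(0.0016455692) = 0.04057.

0.04057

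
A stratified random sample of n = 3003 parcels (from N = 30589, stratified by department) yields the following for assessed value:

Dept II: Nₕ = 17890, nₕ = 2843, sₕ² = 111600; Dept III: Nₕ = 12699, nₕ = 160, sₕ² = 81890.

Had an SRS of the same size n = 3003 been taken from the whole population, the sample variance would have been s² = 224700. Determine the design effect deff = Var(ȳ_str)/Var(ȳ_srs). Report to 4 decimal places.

1.4581

Var(ȳ_str) = Σ Wₕ²(1−fₕ)sₕ²/nₕ with Wₕ = Nₕ/30589:
  Dept II: (17890/30589)²·(1−2843/17890)·111600/2843 = 11.2932
  Dept III: (12699/30589)²·(1−160/12699)·81890/160 = 87.098917
  → Var(ȳ_str) = 98.392117.
Var(ȳ_srs) = (1 − 3003/30589)·224700/3003 = 67.479397.
deff = 98.392117 / 67.479397 = 1.4581.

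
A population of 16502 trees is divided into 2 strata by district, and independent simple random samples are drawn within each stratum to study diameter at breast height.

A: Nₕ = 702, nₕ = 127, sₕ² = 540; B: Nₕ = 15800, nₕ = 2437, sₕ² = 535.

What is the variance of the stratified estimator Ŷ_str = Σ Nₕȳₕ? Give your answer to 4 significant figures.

4.807 × 10^7

Var(Ŷ_str) = Σₕ Nₕ²(1 − fₕ)sₕ²/nₕ.
A: 702²·(1 − 127/702)·540/127 = 1.7163071 × 10^6.
B: 15800²·(1 − 2437/15800)·535/2437 = 4.6351021 × 10^7.
Sum = 4.8067328 × 10^7.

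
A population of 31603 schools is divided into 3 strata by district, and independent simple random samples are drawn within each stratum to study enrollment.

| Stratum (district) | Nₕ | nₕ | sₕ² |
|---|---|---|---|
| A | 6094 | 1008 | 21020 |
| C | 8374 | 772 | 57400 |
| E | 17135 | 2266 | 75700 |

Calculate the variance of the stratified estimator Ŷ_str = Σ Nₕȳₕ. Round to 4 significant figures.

1.389 × 10^10

Var(Ŷ_str) = Σₕ Nₕ²(1 − fₕ)sₕ²/nₕ.
A: 6094²·(1 − 1008/6094)·21020/1008 = 6.4632505 × 10^8.
C: 8374²·(1 − 772/8374)·57400/772 = 4.7332061 × 10^9.
E: 17135²·(1 − 2266/17135)·75700/2266 = 8.5114165 × 10^9.
Sum = 1.3890948 × 10^10.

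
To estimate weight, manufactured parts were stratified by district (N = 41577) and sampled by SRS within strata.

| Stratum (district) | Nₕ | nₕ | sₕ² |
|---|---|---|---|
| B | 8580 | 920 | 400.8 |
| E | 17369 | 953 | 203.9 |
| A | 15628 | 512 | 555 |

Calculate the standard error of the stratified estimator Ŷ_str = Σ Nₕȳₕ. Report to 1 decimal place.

18593.3

Var(Ŷ_str) = Σₕ Nₕ²(1 − fₕ)sₕ²/nₕ.
B: 8580²·(1 − 920/8580)·400.8/920 = 2.8632281 × 10^7.
E: 17369²·(1 − 953/17369)·203.9/953 = 6.1005148 × 10^7.
A: 15628²·(1 − 512/15628)·555/512 = 2.5607272 × 10^8.
Sum = 3.4571015 × 10^8.
SE = √(3.4571015 × 10^8) = 18593.3.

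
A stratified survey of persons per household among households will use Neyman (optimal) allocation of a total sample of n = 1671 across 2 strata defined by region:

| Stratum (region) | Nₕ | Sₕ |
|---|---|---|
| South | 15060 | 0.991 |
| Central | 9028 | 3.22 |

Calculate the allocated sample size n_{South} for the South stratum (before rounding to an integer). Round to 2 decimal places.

566.86

Neyman allocation: nₕ = n·NₕSₕ / Σⱼ NⱼSⱼ.
Σ NⱼSⱼ = 15060·0.991 + 9028·3.22 = 43994.62.
n_{South} = 1671·15060·0.991 / 43994.62 = 566.86.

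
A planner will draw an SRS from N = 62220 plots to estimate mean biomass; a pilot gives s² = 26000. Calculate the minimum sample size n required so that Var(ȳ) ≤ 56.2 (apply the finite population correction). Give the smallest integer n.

460

Without fpc, n₀ = s²/D = 26000/56.2 = 462.6335.
With fpc, (1 − n/N)·s²/n ≤ D requires n ≥ n₀/(1 + n₀/N) = 462.6335/(1 + 462.6335/62220) = 459.2190.
Rounding up, n = 460.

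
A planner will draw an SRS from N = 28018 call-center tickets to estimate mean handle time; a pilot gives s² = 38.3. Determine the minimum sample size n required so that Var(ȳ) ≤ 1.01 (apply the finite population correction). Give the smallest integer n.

Without fpc, n₀ = s²/D = 38.3/1.01 = 37.9208.
With fpc, (1 − n/N)·s²/n ≤ D requires n ≥ n₀/(1 + n₀/N) = 37.9208/(1 + 37.9208/28018) = 37.8695.
Rounding up, n = 38.

38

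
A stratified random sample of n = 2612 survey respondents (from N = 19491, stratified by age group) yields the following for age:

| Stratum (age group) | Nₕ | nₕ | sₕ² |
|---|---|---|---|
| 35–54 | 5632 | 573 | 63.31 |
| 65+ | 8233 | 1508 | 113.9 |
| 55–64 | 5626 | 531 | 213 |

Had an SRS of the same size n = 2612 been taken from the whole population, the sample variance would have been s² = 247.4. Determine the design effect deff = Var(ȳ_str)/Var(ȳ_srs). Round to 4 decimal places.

0.6042

Var(ȳ_str) = Σ Wₕ²(1−fₕ)sₕ²/nₕ with Wₕ = Nₕ/19491:
  35–54: (5632/19491)²·(1−573/5632)·63.31/573 = 0.0082866076
  65+: (8233/19491)²·(1−1508/8233)·113.9/1508 = 0.011007902
  55–64: (5626/19491)²·(1−531/5626)·213/531 = 0.030266399
  → Var(ȳ_str) = 0.049560909.
Var(ȳ_srs) = (1 − 2612/19491)·247.4/2612 = 0.082023654.
deff = 0.049560909 / 0.082023654 = 0.6042.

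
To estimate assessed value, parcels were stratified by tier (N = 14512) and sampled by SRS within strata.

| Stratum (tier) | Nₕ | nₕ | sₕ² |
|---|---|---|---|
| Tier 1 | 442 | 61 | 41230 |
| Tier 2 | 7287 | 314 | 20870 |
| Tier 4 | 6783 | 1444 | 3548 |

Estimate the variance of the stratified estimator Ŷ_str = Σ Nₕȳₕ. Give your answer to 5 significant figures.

Var(Ŷ_str) = Σₕ Nₕ²(1 − fₕ)sₕ²/nₕ.
Tier 1: 442²·(1 − 61/442)·41230/61 = 1.1382319 × 10^8.
Tier 2: 7287²·(1 − 314/7287)·20870/314 = 3.3772346 × 10^9.
Tier 4: 6783²·(1 − 1444/6783)·3548/1444 = 8.8981179 × 10^7.
Sum = 3.580039 × 10^9.

3.5800 × 10^9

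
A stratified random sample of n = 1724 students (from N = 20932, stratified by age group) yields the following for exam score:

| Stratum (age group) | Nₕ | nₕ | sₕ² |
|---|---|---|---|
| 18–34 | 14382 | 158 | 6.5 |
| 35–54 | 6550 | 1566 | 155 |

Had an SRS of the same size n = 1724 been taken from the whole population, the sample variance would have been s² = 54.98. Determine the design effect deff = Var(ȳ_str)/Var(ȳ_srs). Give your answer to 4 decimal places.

Var(ȳ_str) = Σ Wₕ²(1−fₕ)sₕ²/nₕ with Wₕ = Nₕ/20932:
  18–34: (14382/20932)²·(1−158/14382)·6.5/158 = 0.019207721
  35–54: (6550/20932)²·(1−1566/6550)·155/1566 = 0.007374589
  → Var(ȳ_str) = 0.02658231.
Var(ȳ_srs) = (1 − 1724/20932)·54.98/1724 = 0.029264351.
deff = 0.02658231 / 0.029264351 = 0.9084.

0.9084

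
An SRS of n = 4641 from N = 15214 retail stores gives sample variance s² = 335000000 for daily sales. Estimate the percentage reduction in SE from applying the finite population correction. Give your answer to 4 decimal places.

f = n/N = 4641/15214 = 0.30504798.
SE_no-fpc = √(s²/n) = 268.66842; SE_fpc = √((1−f)s²/n) = 223.97216.
Ratio = √(1−f) = 0.83363782. Reduction = 100·(1 − 0.83363782) = 16.6362%.

16.6362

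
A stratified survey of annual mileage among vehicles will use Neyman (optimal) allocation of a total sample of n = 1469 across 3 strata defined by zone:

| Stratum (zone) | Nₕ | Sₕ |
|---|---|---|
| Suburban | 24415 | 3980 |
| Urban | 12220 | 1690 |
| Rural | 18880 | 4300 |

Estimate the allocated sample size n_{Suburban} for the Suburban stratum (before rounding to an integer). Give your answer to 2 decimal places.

Neyman allocation: nₕ = n·NₕSₕ / Σⱼ NⱼSⱼ.
Σ NⱼSⱼ = 24415·3980 + 12220·1690 + 18880·4300 = 1.990075 × 10^8.
n_{Suburban} = 1469·24415·3980 / (1.990075 × 10^8) = 717.29.

717.29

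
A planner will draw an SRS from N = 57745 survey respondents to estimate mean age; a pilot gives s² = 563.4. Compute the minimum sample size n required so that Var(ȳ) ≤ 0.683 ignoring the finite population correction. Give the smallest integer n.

825

Without fpc, n₀ = s²/D = 563.4/0.683 = 824.8902.
Rounding up, n = 825.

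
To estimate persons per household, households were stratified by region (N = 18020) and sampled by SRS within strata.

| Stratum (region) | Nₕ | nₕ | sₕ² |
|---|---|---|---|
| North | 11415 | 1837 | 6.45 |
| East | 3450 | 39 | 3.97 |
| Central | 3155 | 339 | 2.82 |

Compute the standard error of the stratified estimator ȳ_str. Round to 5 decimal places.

Var(ȳ_str) = Σₕ Wₕ²(1 − fₕ)sₕ²/nₕ with Wₕ = Nₕ/N, N = 18020.
North: Wₕ = 0.63346282; term = 0.63346282²·(1 − 0.16092860)·6.45/1837 = 0.0011822021.
East: Wₕ = 0.19145394; term = 0.19145394²·(1 − 0.01130435)·3.97/39 = 0.0036890721.
Central: Wₕ = 0.17508324; term = 0.17508324²·(1 − 0.10744849)·2.82/339 = 2.2759979 × 10^-4.
Sum = 0.005098874.
SE = √(0.005098874) = 0.07141.

0.07141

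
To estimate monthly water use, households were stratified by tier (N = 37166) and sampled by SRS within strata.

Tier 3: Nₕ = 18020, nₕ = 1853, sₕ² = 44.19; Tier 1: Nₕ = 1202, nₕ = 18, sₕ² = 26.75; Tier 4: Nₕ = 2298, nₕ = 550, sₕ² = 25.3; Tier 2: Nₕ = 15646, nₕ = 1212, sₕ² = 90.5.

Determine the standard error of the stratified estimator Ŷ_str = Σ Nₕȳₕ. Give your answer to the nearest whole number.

5110

Var(Ŷ_str) = Σₕ Nₕ²(1 − fₕ)sₕ²/nₕ.
Tier 3: 18020²·(1 − 1853/18020)·44.19/1853 = 6.947568 × 10^6.
Tier 1: 1202²·(1 − 18/1202)·26.75/18 = 2.1149858 × 10^6.
Tier 4: 2298²·(1 − 550/2298)·25.3/550 = 184777.58.
Tier 2: 15646²·(1 − 1212/15646)·90.5/1212 = 1.6863045 × 10^7.
Sum = 2.6110376 × 10^7.
SE = √(2.6110376 × 10^7) = 5110.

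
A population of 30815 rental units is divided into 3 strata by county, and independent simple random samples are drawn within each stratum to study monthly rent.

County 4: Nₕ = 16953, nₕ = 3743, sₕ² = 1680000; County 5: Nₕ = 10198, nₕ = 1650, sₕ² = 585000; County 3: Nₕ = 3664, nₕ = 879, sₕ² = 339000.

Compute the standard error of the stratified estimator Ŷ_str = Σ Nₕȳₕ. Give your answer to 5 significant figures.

Var(Ŷ_str) = Σₕ Nₕ²(1 − fₕ)sₕ²/nₕ.
County 4: 16953²·(1 − 3743/16953)·1680000/3743 = 1.0051684 × 10^11.
County 5: 10198²·(1 − 1650/10198)·585000/1650 = 3.0906615 × 10^10.
County 3: 3664²·(1 − 879/3664)·339000/879 = 3.9354236 × 10^9.
Sum = 1.3535888 × 10^11.
SE = √(1.3535888 × 10^11) = 367910.

367910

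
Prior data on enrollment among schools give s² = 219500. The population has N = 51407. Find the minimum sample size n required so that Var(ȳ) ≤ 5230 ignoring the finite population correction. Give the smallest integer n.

Without fpc, n₀ = s²/D = 219500/5230 = 41.9694.
Rounding up, n = 42.

42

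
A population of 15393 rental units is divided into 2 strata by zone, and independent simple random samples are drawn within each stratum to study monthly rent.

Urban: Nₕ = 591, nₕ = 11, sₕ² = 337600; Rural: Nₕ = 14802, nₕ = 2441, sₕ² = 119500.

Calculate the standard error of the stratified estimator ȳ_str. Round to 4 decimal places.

Var(ȳ_str) = Σₕ Wₕ²(1 − fₕ)sₕ²/nₕ with Wₕ = Nₕ/N, N = 15393.
Urban: Wₕ = 0.03839408; term = 0.03839408²·(1 − 0.01861252)·337600/11 = 44.399562.
Rural: Wₕ = 0.96160592; term = 0.96160592²·(1 − 0.16491015)·119500/2441 = 37.803116.
Sum = 82.202678.
SE = √(82.202678) = 9.0666.

9.0666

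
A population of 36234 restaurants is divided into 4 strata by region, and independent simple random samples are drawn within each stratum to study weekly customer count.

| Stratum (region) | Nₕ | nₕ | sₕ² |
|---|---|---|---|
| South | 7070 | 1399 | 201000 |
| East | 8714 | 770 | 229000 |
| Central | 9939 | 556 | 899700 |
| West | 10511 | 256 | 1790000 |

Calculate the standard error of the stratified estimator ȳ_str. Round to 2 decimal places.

Var(ȳ_str) = Σₕ Wₕ²(1 − fₕ)sₕ²/nₕ with Wₕ = Nₕ/N, N = 36234.
South: Wₕ = 0.19512060; term = 0.19512060²·(1 − 0.19787836)·201000/1399 = 4.3875779.
East: Wₕ = 0.24049236; term = 0.24049236²·(1 − 0.08836355)·229000/770 = 15.680828.
Central: Wₕ = 0.27430038; term = 0.27430038²·(1 − 0.05594124)·899700/556 = 114.94095.
West: Wₕ = 0.29008666; term = 0.29008666²·(1 − 0.02435544)·1790000/256 = 574.06386.
Sum = 709.07322.
SE = √(709.07322) = 26.63.

26.63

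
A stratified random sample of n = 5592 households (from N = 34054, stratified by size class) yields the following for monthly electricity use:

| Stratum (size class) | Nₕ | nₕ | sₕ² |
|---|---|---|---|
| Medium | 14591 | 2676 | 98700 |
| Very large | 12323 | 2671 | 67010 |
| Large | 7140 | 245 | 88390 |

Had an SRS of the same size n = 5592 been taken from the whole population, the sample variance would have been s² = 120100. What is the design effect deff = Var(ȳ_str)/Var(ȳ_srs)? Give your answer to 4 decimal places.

Var(ȳ_str) = Σ Wₕ²(1−fₕ)sₕ²/nₕ with Wₕ = Nₕ/34054:
  Medium: (14591/34054)²·(1−2676/14591)·98700/2676 = 5.5293475
  Very large: (12323/34054)²·(1−2671/12323)·67010/2671 = 2.5731389
  Large: (7140/34054)²·(1−245/7140)·88390/245 = 15.315574
  → Var(ȳ_str) = 23.41806.
Var(ȳ_srs) = (1 − 5592/34054)·120100/5592 = 17.950359.
deff = 23.41806 / 17.950359 = 1.3046.

1.3046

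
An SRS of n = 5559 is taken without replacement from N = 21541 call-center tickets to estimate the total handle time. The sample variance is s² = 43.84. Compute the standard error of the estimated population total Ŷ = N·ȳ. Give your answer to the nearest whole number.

Var(Ŷ) = N²·Var(ȳ) = N²·(1 − n/N)·s²/n.
f = 5559/21541 = 0.25806601; Var(ȳ) = 0.74193399·43.84/5559 = 0.0058511218.
Var(Ŷ) = 21541² · 0.0058511218 = 2.7150064 × 10^6.
SE(Ŷ) = √(2.7150064 × 10^6) = 1648.

1648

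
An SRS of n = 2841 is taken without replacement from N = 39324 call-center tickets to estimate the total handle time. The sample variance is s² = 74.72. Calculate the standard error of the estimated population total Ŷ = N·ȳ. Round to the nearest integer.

6143

Var(Ŷ) = N²·Var(ȳ) = N²·(1 − n/N)·s²/n.
f = 2841/39324 = 0.07224596; Var(ȳ) = 0.92775404·74.72/2841 = 0.024400486.
Var(Ŷ) = 39324² · 0.024400486 = 3.773235 × 10^7.
SE(Ŷ) = √(3.773235 × 10^7) = 6143.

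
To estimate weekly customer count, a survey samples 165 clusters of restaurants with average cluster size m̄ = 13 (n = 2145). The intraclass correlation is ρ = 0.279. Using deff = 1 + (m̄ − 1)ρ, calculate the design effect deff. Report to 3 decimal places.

4.348

deff = 1 + (13 − 1)·0.279 = 1 + 3.348 = 4.348.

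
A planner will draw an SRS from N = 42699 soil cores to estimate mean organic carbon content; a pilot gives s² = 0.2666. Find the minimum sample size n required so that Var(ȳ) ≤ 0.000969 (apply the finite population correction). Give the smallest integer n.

274

Without fpc, n₀ = s²/D = 0.2666/0.000969 = 275.1290.
With fpc, (1 − n/N)·s²/n ≤ D requires n ≥ n₀/(1 + n₀/N) = 275.1290/(1 + 275.1290/42699) = 273.3676.
Rounding up, n = 274.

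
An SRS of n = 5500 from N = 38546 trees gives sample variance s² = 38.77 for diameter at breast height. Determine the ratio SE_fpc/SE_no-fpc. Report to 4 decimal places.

0.9259

f = n/N = 5500/38546 = 0.14268666.
SE_no-fpc = √(s²/n) = 0.083958864; SE_fpc = √((1−f)s²/n) = 0.077738534.
Ratio = √(1−f) = 0.92591217.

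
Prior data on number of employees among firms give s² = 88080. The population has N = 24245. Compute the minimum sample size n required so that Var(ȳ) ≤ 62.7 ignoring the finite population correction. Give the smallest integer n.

1405

Without fpc, n₀ = s²/D = 88080/62.7 = 1404.7847.
Rounding up, n = 1405.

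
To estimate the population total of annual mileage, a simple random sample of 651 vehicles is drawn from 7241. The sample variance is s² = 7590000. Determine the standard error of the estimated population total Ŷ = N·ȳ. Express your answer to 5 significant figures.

Var(Ŷ) = N²·Var(ȳ) = N²·(1 − n/N)·s²/n.
f = 651/7241 = 0.08990471; Var(ȳ) = 0.91009529·7590000/651 = 10610.788.
Var(Ŷ) = 7241² · 10610.788 = 5.563457 × 10^11.
SE(Ŷ) = √(5.563457 × 10^11) = 745890.

745890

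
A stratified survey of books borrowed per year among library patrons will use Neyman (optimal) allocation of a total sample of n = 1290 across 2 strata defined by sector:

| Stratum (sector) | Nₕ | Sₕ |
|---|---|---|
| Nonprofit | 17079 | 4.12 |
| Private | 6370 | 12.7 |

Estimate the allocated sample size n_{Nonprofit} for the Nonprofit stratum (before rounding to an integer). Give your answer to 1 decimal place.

Neyman allocation: nₕ = n·NₕSₕ / Σⱼ NⱼSⱼ.
Σ NⱼSⱼ = 17079·4.12 + 6370·12.7 = 151264.48.
n_{Nonprofit} = 1290·17079·4.12 / 151264.48 = 600.1.

600.1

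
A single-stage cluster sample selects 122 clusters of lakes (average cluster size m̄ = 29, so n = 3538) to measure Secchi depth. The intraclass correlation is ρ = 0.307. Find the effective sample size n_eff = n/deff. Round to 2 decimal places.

deff = 1 + (29 − 1)·0.307 = 1 + 8.596 = 9.596.
n_eff = 3538 / 9.596 = 368.70.

368.70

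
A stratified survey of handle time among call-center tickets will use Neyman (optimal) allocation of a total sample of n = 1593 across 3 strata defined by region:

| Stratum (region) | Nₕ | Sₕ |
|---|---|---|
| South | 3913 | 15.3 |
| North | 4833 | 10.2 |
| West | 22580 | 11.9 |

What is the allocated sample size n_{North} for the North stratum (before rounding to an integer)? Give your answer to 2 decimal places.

Neyman allocation: nₕ = n·NₕSₕ / Σⱼ NⱼSⱼ.
Σ NⱼSⱼ = 3913·15.3 + 4833·10.2 + 22580·11.9 = 377867.5.
n_{North} = 1593·4833·10.2 / 377867.5 = 207.82.

207.82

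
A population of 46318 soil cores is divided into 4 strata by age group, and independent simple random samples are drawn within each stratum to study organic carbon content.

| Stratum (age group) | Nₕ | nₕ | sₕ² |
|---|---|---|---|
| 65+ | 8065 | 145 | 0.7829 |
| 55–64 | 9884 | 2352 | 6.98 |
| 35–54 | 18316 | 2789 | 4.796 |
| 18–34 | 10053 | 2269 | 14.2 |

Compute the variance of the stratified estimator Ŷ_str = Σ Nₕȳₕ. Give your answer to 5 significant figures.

1.5446 × 10^6

Var(Ŷ_str) = Σₕ Nₕ²(1 − fₕ)sₕ²/nₕ.
65+: 8065²·(1 − 145/8065)·0.7829/145 = 344879.87.
55–64: 9884²·(1 − 2352/9884)·6.98/2352 = 220933.29.
35–54: 18316²·(1 − 2789/18316)·4.796/2789 = 489045.03.
18–34: 10053²·(1 − 2269/10053)·14.2/2269 = 489725.09.
Sum = 1.5445833 × 10^6.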